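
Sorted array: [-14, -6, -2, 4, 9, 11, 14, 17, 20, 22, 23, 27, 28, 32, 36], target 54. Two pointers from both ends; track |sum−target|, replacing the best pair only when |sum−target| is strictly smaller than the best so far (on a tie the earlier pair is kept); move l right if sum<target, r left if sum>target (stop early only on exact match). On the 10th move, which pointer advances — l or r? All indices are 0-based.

l

l=0 r=14: -14+36=22 d=32 *, l++
l=1 r=14: -6+36=30 d=24 *, l++
l=2 r=14: -2+36=34 d=20 *, l++
l=3 r=14: 4+36=40 d=14 *, l++
l=4 r=14: 9+36=45 d=9 *, l++
l=5 r=14: 11+36=47 d=7 *, l++
l=6 r=14: 14+36=50 d=4 *, l++
l=7 r=14: 17+36=53 d=1 *, l++
l=8 r=14: 20+36=56 d=2, r--
l=8 r=13: 20+32=52 d=2, l++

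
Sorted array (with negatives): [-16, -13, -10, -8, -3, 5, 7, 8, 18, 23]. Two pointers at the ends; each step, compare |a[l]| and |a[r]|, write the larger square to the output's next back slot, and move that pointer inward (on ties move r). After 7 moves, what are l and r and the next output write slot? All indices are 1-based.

l=5, r=7, next write slot=3

[1,10] |-16|<=|23| out[10]=529 → r--
[1,9] |-16|<=|18| out[9]=324 → r--
[1,8] |-16|>|8| out[8]=256 → l++
[2,8] |-13|>|8| out[7]=169 → l++
[3,8] |-10|>|8| out[6]=100 → l++
[4,8] |-8|<=|8| out[5]=64 → r--
[4,7] |-8|>|7| out[4]=64 → l++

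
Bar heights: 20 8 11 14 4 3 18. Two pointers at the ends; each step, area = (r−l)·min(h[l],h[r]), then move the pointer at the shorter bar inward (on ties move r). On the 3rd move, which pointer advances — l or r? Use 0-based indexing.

r

[0,6] min(20,18)*6=108 best=108 * → r--
[0,5] min(20,3)*5=15 best=108 → r--
[0,4] min(20,4)*4=16 best=108 → r--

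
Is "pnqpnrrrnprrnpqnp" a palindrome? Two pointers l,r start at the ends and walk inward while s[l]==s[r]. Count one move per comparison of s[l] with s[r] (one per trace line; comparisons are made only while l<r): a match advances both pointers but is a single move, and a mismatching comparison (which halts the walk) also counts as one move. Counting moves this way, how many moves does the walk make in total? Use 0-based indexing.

[0,16] 'p'=='p' → l++,r--
[1,15] 'n'=='n' → l++,r--
[2,14] 'q'=='q' → l++,r--
[3,13] 'p'=='p' → l++,r--
[4,12] 'n'=='n' → l++,r--
[5,11] 'r'=='r' → l++,r--
[6,10] 'r'=='r' → l++,r--
[7,9] 'r'!='p' → stop

8 moves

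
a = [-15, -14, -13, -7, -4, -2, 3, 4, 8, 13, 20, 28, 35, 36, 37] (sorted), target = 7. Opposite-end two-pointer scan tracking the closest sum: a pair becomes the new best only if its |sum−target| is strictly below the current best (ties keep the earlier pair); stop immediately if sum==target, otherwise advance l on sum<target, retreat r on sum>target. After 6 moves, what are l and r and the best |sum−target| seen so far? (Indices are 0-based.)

l=0 r=14: -15+37=22 d=15 *, r--
l=0 r=13: -15+36=21 d=14 *, r--
l=0 r=12: -15+35=20 d=13 *, r--
l=0 r=11: -15+28=13 d=6 *, r--
l=0 r=10: -15+20=5 d=2 *, l++
l=1 r=10: -14+20=6 d=1 *, l++

l=2, r=10, best |Δ|=1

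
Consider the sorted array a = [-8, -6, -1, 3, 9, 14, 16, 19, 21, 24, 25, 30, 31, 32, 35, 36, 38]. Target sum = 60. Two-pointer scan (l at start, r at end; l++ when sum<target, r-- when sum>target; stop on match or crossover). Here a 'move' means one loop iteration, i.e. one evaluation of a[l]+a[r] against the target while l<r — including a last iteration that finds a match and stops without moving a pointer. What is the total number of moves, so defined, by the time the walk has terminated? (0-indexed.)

l=0 r=16: -8+38=30 <60, l++
l=1 r=16: -6+38=32 <60, l++
l=2 r=16: -1+38=37 <60, l++
l=3 r=16: 3+38=41 <60, l++
l=4 r=16: 9+38=47 <60, l++
l=5 r=16: 14+38=52 <60, l++
l=6 r=16: 16+38=54 <60, l++
l=7 r=16: 19+38=57 <60, l++
l=8 r=16: 21+38=59 <60, l++
l=9 r=16: 24+38=62 >60, r--
l=9 r=15: 24+36=60, found

11 moves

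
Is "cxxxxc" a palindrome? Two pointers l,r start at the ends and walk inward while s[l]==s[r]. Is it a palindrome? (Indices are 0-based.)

palindrome

[0,5] 'c'=='c' → l++,r--
[1,4] 'x'=='x' → l++,r--
[2,3] 'x'=='x' → l++,r--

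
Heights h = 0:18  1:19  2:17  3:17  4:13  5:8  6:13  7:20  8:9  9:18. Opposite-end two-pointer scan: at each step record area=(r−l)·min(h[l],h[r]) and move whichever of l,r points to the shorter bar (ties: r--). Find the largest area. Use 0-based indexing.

max area = 162

l=0 r=9: min(18,18)*9=162 best=162 *, r--
l=0 r=8: min(18,9)*8=72 best=162, r--
l=0 r=7: min(18,20)*7=126 best=162, l++
l=1 r=7: min(19,20)*6=114 best=162, l++
l=2 r=7: min(17,20)*5=85 best=162, l++
l=3 r=7: min(17,20)*4=68 best=162, l++
l=4 r=7: min(13,20)*3=39 best=162, l++
l=5 r=7: min(8,20)*2=16 best=162, l++
l=6 r=7: min(13,20)*1=13 best=162, l++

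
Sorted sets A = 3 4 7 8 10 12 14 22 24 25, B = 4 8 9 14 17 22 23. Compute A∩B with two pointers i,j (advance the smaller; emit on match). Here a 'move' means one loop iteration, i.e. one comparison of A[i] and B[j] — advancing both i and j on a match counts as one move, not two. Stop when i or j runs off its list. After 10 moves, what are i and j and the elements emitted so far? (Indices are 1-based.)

i=9, j=7, emitted=[4, 8, 14, 22]

i=1 j=1: 3<4, i++
i=2 j=1: 4==4 emit, i++,j++
i=3 j=2: 7<8, i++
i=4 j=2: 8==8 emit, i++,j++
i=5 j=3: 10>9, j++
i=5 j=4: 10<14, i++
i=6 j=4: 12<14, i++
i=7 j=4: 14==14 emit, i++,j++
i=8 j=5: 22>17, j++
i=8 j=6: 22==22 emit, i++,j++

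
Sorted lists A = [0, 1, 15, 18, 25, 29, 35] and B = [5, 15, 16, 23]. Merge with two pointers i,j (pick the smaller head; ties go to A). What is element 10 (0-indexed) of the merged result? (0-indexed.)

merged[10] = 35

[i=0,j=0] A[i]=0<=B[j]=5 take 0 → i++
[i=1,j=0] A[i]=1<=B[j]=5 take 1 → i++
[i=2,j=0] A[i]=15>B[j]=5 take 5 → j++
[i=2,j=1] A[i]=15<=B[j]=15 take 15 → i++
[i=3,j=1] A[i]=18>B[j]=15 take 15 → j++
[i=3,j=2] A[i]=18>B[j]=16 take 16 → j++
[i=3,j=3] A[i]=18<=B[j]=23 take 18 → i++
[i=4,j=3] A[i]=25>B[j]=23 take 23 → j++
[i=4,j=4] B done, take A[i]=25 → i++
[i=5,j=4] B done, take A[i]=29 → i++
[i=6,j=4] B done, take A[i]=35 → i++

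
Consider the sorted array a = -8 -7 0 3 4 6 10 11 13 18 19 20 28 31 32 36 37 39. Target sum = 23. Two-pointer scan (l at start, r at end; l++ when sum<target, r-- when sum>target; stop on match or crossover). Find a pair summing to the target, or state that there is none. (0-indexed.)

l=0 r=17: -8+39=31 >23, r--
l=0 r=16: -8+37=29 >23, r--
l=0 r=15: -8+36=28 >23, r--
l=0 r=14: -8+32=24 >23, r--
l=0 r=13: -8+31=23, found

(-8, 31)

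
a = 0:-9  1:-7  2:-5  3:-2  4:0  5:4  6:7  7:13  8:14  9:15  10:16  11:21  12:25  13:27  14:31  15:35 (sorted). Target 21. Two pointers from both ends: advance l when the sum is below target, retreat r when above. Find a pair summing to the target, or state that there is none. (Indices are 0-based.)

(0, 21)

[0,15] -9+35=26 >21 → r--
[0,14] -9+31=22 >21 → r--
[0,13] -9+27=18 <21 → l++
[1,13] -7+27=20 <21 → l++
[2,13] -5+27=22 >21 → r--
[2,12] -5+25=20 <21 → l++
[3,12] -2+25=23 >21 → r--
[3,11] -2+21=19 <21 → l++
[4,11] 0+21=21 → found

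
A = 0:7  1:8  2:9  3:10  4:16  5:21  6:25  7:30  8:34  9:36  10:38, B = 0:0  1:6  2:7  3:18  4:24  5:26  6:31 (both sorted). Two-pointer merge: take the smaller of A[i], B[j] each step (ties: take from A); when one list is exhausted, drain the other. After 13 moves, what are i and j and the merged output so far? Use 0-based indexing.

i=7, j=6, merged so far=[0, 6, 7, 7, 8, 9, 10, 16, 18, 21, 24, 25, 26]

i=0 j=0: A[i]=7>B[j]=0 take 0, j++
i=0 j=1: A[i]=7>B[j]=6 take 6, j++
i=0 j=2: A[i]=7<=B[j]=7 take 7, i++
i=1 j=2: A[i]=8>B[j]=7 take 7, j++
i=1 j=3: A[i]=8<=B[j]=18 take 8, i++
i=2 j=3: A[i]=9<=B[j]=18 take 9, i++
i=3 j=3: A[i]=10<=B[j]=18 take 10, i++
i=4 j=3: A[i]=16<=B[j]=18 take 16, i++
i=5 j=3: A[i]=21>B[j]=18 take 18, j++
i=5 j=4: A[i]=21<=B[j]=24 take 21, i++
i=6 j=4: A[i]=25>B[j]=24 take 24, j++
i=6 j=5: A[i]=25<=B[j]=26 take 25, i++
i=7 j=5: A[i]=30>B[j]=26 take 26, j++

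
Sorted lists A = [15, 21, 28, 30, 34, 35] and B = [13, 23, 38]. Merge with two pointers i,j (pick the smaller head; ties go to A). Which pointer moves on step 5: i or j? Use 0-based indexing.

i

[i=0,j=0] A[i]=15>B[j]=13 take 13 → j++
[i=0,j=1] A[i]=15<=B[j]=23 take 15 → i++
[i=1,j=1] A[i]=21<=B[j]=23 take 21 → i++
[i=2,j=1] A[i]=28>B[j]=23 take 23 → j++
[i=2,j=2] A[i]=28<=B[j]=38 take 28 → i++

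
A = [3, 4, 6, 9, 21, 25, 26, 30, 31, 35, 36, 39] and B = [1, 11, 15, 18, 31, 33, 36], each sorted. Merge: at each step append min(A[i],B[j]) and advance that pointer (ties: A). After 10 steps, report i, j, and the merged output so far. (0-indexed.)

i=6, j=4, merged so far=[1, 3, 4, 6, 9, 11, 15, 18, 21, 25]

i=0 j=0: A[i]=3>B[j]=1 take 1, j++
i=0 j=1: A[i]=3<=B[j]=11 take 3, i++
i=1 j=1: A[i]=4<=B[j]=11 take 4, i++
i=2 j=1: A[i]=6<=B[j]=11 take 6, i++
i=3 j=1: A[i]=9<=B[j]=11 take 9, i++
i=4 j=1: A[i]=21>B[j]=11 take 11, j++
i=4 j=2: A[i]=21>B[j]=15 take 15, j++
i=4 j=3: A[i]=21>B[j]=18 take 18, j++
i=4 j=4: A[i]=21<=B[j]=31 take 21, i++
i=5 j=4: A[i]=25<=B[j]=31 take 25, i++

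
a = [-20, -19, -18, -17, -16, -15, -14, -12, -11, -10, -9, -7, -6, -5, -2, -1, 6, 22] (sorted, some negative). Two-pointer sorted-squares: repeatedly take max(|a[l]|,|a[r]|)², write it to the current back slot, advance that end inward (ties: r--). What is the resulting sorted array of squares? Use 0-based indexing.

l=0 r=17: |-20|<=|22| out[17]=484, r--
l=0 r=16: |-20|>|6| out[16]=400, l++
l=1 r=16: |-19|>|6| out[15]=361, l++
l=2 r=16: |-18|>|6| out[14]=324, l++
l=3 r=16: |-17|>|6| out[13]=289, l++
l=4 r=16: |-16|>|6| out[12]=256, l++
l=5 r=16: |-15|>|6| out[11]=225, l++
l=6 r=16: |-14|>|6| out[10]=196, l++
l=7 r=16: |-12|>|6| out[9]=144, l++
l=8 r=16: |-11|>|6| out[8]=121, l++
l=9 r=16: |-10|>|6| out[7]=100, l++
l=10 r=16: |-9|>|6| out[6]=81, l++
l=11 r=16: |-7|>|6| out[5]=49, l++
l=12 r=16: |-6|<=|6| out[4]=36, r--
l=12 r=15: |-6|>|-1| out[3]=36, l++
l=13 r=15: |-5|>|-1| out[2]=25, l++
l=14 r=15: |-2|>|-1| out[1]=4, l++
l=15 r=15: |-1|<=|-1| out[0]=1, r--

[1, 4, 25, 36, 36, 49, 81, 100, 121, 144, 196, 225, 256, 289, 324, 361, 400, 484]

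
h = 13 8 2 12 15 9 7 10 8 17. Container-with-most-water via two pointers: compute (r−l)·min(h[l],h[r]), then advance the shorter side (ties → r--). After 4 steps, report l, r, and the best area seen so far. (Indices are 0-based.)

[0,9] min(13,17)*9=117 best=117 * → l++
[1,9] min(8,17)*8=64 best=117 → l++
[2,9] min(2,17)*7=14 best=117 → l++
[3,9] min(12,17)*6=72 best=117 → l++

l=4, r=9, best area=117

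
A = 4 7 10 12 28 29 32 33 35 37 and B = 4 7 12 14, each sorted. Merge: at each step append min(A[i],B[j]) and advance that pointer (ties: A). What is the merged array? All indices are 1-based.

i=1 j=1: A[i]=4<=B[j]=4 take 4, i++
i=2 j=1: A[i]=7>B[j]=4 take 4, j++
i=2 j=2: A[i]=7<=B[j]=7 take 7, i++
i=3 j=2: A[i]=10>B[j]=7 take 7, j++
i=3 j=3: A[i]=10<=B[j]=12 take 10, i++
i=4 j=3: A[i]=12<=B[j]=12 take 12, i++
i=5 j=3: A[i]=28>B[j]=12 take 12, j++
i=5 j=4: A[i]=28>B[j]=14 take 14, j++
i=5 j=5: B done, take A[i]=28, i++
i=6 j=5: B done, take A[i]=29, i++
i=7 j=5: B done, take A[i]=32, i++
i=8 j=5: B done, take A[i]=33, i++
i=9 j=5: B done, take A[i]=35, i++
i=10 j=5: B done, take A[i]=37, i++

[4, 4, 7, 7, 10, 12, 12, 14, 28, 29, 32, 33, 35, 37]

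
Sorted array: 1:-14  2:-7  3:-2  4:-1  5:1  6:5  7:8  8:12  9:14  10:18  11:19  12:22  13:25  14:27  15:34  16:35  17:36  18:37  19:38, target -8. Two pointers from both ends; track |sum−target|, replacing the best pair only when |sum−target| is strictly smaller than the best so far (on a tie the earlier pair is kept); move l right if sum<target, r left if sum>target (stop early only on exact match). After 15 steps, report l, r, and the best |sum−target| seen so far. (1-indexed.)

l=1 r=19: -14+38=24 d=32 *, r--
l=1 r=18: -14+37=23 d=31 *, r--
l=1 r=17: -14+36=22 d=30 *, r--
l=1 r=16: -14+35=21 d=29 *, r--
l=1 r=15: -14+34=20 d=28 *, r--
l=1 r=14: -14+27=13 d=21 *, r--
l=1 r=13: -14+25=11 d=19 *, r--
l=1 r=12: -14+22=8 d=16 *, r--
l=1 r=11: -14+19=5 d=13 *, r--
l=1 r=10: -14+18=4 d=12 *, r--
l=1 r=9: -14+14=0 d=8 *, r--
l=1 r=8: -14+12=-2 d=6 *, r--
l=1 r=7: -14+8=-6 d=2 *, r--
l=1 r=6: -14+5=-9 d=1 *, l++
l=2 r=6: -7+5=-2 d=6, r--

l=2, r=5, best |Δ|=1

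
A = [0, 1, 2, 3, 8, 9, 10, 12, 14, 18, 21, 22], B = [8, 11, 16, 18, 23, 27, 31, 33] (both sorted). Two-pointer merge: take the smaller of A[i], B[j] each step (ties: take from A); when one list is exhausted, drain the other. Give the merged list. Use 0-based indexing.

i=0 j=0: A[i]=0<=B[j]=8 take 0, i++
i=1 j=0: A[i]=1<=B[j]=8 take 1, i++
i=2 j=0: A[i]=2<=B[j]=8 take 2, i++
i=3 j=0: A[i]=3<=B[j]=8 take 3, i++
i=4 j=0: A[i]=8<=B[j]=8 take 8, i++
i=5 j=0: A[i]=9>B[j]=8 take 8, j++
i=5 j=1: A[i]=9<=B[j]=11 take 9, i++
i=6 j=1: A[i]=10<=B[j]=11 take 10, i++
i=7 j=1: A[i]=12>B[j]=11 take 11, j++
i=7 j=2: A[i]=12<=B[j]=16 take 12, i++
i=8 j=2: A[i]=14<=B[j]=16 take 14, i++
i=9 j=2: A[i]=18>B[j]=16 take 16, j++
i=9 j=3: A[i]=18<=B[j]=18 take 18, i++
i=10 j=3: A[i]=21>B[j]=18 take 18, j++
i=10 j=4: A[i]=21<=B[j]=23 take 21, i++
i=11 j=4: A[i]=22<=B[j]=23 take 22, i++
i=12 j=4: A done, take B[j]=23, j++
i=12 j=5: A done, take B[j]=27, j++
i=12 j=6: A done, take B[j]=31, j++
i=12 j=7: A done, take B[j]=33, j++

[0, 1, 2, 3, 8, 8, 9, 10, 11, 12, 14, 16, 18, 18, 21, 22, 23, 27, 31, 33]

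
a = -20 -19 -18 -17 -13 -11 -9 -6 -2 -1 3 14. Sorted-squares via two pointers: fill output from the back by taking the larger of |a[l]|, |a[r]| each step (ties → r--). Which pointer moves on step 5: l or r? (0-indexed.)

r

[0,11] |-20|>|14| out[11]=400 → l++
[1,11] |-19|>|14| out[10]=361 → l++
[2,11] |-18|>|14| out[9]=324 → l++
[3,11] |-17|>|14| out[8]=289 → l++
[4,11] |-13|<=|14| out[7]=196 → r--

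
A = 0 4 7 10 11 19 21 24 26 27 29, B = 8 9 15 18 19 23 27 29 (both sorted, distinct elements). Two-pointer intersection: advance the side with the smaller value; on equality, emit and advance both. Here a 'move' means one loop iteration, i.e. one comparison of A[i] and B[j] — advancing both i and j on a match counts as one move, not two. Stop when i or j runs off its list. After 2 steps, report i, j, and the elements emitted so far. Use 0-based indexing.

i=2, j=0, emitted=[]

i=0 j=0: 0<8, i++
i=1 j=0: 4<8, i++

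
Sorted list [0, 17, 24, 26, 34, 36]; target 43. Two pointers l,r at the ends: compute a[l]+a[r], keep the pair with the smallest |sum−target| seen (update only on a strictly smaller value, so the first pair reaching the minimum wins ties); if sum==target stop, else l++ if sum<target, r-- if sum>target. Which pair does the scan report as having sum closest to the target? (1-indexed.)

[1,6] 0+36=36 d=7 * → l++
[2,6] 17+36=53 d=10 → r--
[2,5] 17+34=51 d=8 → r--
[2,4] 17+26=43 d=0 * → stop

pair (17, 26) with sum 43 (|Δ|=0)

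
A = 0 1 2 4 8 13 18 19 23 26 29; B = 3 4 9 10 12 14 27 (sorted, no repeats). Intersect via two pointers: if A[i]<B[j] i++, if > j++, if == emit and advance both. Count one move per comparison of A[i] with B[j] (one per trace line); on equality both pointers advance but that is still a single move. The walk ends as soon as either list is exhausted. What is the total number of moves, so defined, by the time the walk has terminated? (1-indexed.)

i=1 j=1: 0<3, i++
i=2 j=1: 1<3, i++
i=3 j=1: 2<3, i++
i=4 j=1: 4>3, j++
i=4 j=2: 4==4 emit, i++,j++
i=5 j=3: 8<9, i++
i=6 j=3: 13>9, j++
i=6 j=4: 13>10, j++
i=6 j=5: 13>12, j++
i=6 j=6: 13<14, i++
i=7 j=6: 18>14, j++
i=7 j=7: 18<27, i++
i=8 j=7: 19<27, i++
i=9 j=7: 23<27, i++
i=10 j=7: 26<27, i++
i=11 j=7: 29>27, j++

16 moves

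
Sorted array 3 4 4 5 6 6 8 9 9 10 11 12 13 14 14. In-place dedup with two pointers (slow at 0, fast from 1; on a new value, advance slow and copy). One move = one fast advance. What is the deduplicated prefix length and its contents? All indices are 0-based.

length 11; prefix = [3, 4, 5, 6, 8, 9, 10, 11, 12, 13, 14]

(s=0,f=1) a[fast]=4≠a[slow]=3 write a[1]=4 → slow++,fast++
(s=1,f=2) a[fast]=4=a[slow] dup → fast++
(s=1,f=3) a[fast]=5≠a[slow]=4 write a[2]=5 → slow++,fast++
(s=2,f=4) a[fast]=6≠a[slow]=5 write a[3]=6 → slow++,fast++
(s=3,f=5) a[fast]=6=a[slow] dup → fast++
(s=3,f=6) a[fast]=8≠a[slow]=6 write a[4]=8 → slow++,fast++
(s=4,f=7) a[fast]=9≠a[slow]=8 write a[5]=9 → slow++,fast++
(s=5,f=8) a[fast]=9=a[slow] dup → fast++
(s=5,f=9) a[fast]=10≠a[slow]=9 write a[6]=10 → slow++,fast++
(s=6,f=10) a[fast]=11≠a[slow]=10 write a[7]=11 → slow++,fast++
(s=7,f=11) a[fast]=12≠a[slow]=11 write a[8]=12 → slow++,fast++
(s=8,f=12) a[fast]=13≠a[slow]=12 write a[9]=13 → slow++,fast++
(s=9,f=13) a[fast]=14≠a[slow]=13 write a[10]=14 → slow++,fast++
(s=10,f=14) a[fast]=14=a[slow] dup → fast++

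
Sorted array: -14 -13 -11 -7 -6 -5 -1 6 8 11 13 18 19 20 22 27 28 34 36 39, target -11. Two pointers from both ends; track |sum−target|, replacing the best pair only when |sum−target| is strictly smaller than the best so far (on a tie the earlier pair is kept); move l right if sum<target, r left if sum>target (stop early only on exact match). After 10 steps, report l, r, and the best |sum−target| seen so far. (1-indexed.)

l=1 r=20: -14+39=25 d=36 *, r--
l=1 r=19: -14+36=22 d=33 *, r--
l=1 r=18: -14+34=20 d=31 *, r--
l=1 r=17: -14+28=14 d=25 *, r--
l=1 r=16: -14+27=13 d=24 *, r--
l=1 r=15: -14+22=8 d=19 *, r--
l=1 r=14: -14+20=6 d=17 *, r--
l=1 r=13: -14+19=5 d=16 *, r--
l=1 r=12: -14+18=4 d=15 *, r--
l=1 r=11: -14+13=-1 d=10 *, r--

l=1, r=10, best |Δ|=10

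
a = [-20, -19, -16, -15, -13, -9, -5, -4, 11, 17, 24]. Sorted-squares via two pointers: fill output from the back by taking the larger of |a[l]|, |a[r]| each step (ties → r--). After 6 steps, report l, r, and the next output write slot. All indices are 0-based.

[0,10] |-20|<=|24| out[10]=576 → r--
[0,9] |-20|>|17| out[9]=400 → l++
[1,9] |-19|>|17| out[8]=361 → l++
[2,9] |-16|<=|17| out[7]=289 → r--
[2,8] |-16|>|11| out[6]=256 → l++
[3,8] |-15|>|11| out[5]=225 → l++

l=4, r=8, next write slot=4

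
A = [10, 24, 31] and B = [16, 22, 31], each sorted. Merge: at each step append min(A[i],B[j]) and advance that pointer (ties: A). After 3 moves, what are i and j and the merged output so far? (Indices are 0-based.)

[i=0,j=0] A[i]=10<=B[j]=16 take 10 → i++
[i=1,j=0] A[i]=24>B[j]=16 take 16 → j++
[i=1,j=1] A[i]=24>B[j]=22 take 22 → j++

i=1, j=2, merged so far=[10, 16, 22]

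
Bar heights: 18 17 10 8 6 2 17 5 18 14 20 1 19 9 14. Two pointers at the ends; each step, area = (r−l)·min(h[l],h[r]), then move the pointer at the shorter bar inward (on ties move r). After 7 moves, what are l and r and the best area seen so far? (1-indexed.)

l=6, r=13, best area=216

[1,15] min(18,14)*14=196 best=196 * → r--
[1,14] min(18,9)*13=117 best=196 → r--
[1,13] min(18,19)*12=216 best=216 * → l++
[2,13] min(17,19)*11=187 best=216 → l++
[3,13] min(10,19)*10=100 best=216 → l++
[4,13] min(8,19)*9=72 best=216 → l++
[5,13] min(6,19)*8=48 best=216 → l++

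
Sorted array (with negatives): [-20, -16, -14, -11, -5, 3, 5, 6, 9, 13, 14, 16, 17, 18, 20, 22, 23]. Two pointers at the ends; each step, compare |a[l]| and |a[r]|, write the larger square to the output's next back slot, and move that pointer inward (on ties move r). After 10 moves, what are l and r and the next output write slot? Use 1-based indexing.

l=4, r=10, next write slot=7

l=1 r=17: |-20|<=|23| out[17]=529, r--
l=1 r=16: |-20|<=|22| out[16]=484, r--
l=1 r=15: |-20|<=|20| out[15]=400, r--
l=1 r=14: |-20|>|18| out[14]=400, l++
l=2 r=14: |-16|<=|18| out[13]=324, r--
l=2 r=13: |-16|<=|17| out[12]=289, r--
l=2 r=12: |-16|<=|16| out[11]=256, r--
l=2 r=11: |-16|>|14| out[10]=256, l++
l=3 r=11: |-14|<=|14| out[9]=196, r--
l=3 r=10: |-14|>|13| out[8]=196, l++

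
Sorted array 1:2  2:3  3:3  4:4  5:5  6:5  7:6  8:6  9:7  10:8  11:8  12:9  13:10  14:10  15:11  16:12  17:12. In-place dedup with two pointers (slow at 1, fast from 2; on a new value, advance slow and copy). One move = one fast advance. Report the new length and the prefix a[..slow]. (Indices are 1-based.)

length 11; prefix = [2, 3, 4, 5, 6, 7, 8, 9, 10, 11, 12]

(s=1,f=2) a[fast]=3≠a[slow]=2 write a[2]=3 → slow++,fast++
(s=2,f=3) a[fast]=3=a[slow] dup → fast++
(s=2,f=4) a[fast]=4≠a[slow]=3 write a[3]=4 → slow++,fast++
(s=3,f=5) a[fast]=5≠a[slow]=4 write a[4]=5 → slow++,fast++
(s=4,f=6) a[fast]=5=a[slow] dup → fast++
(s=4,f=7) a[fast]=6≠a[slow]=5 write a[5]=6 → slow++,fast++
(s=5,f=8) a[fast]=6=a[slow] dup → fast++
(s=5,f=9) a[fast]=7≠a[slow]=6 write a[6]=7 → slow++,fast++
(s=6,f=10) a[fast]=8≠a[slow]=7 write a[7]=8 → slow++,fast++
(s=7,f=11) a[fast]=8=a[slow] dup → fast++
(s=7,f=12) a[fast]=9≠a[slow]=8 write a[8]=9 → slow++,fast++
(s=8,f=13) a[fast]=10≠a[slow]=9 write a[9]=10 → slow++,fast++
(s=9,f=14) a[fast]=10=a[slow] dup → fast++
(s=9,f=15) a[fast]=11≠a[slow]=10 write a[10]=11 → slow++,fast++
(s=10,f=16) a[fast]=12≠a[slow]=11 write a[11]=12 → slow++,fast++
(s=11,f=17) a[fast]=12=a[slow] dup → fast++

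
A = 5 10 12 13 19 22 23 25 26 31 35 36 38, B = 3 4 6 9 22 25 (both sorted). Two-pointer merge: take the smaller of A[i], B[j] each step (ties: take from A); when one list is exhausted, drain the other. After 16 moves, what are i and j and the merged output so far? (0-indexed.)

i=10, j=6, merged so far=[3, 4, 5, 6, 9, 10, 12, 13, 19, 22, 22, 23, 25, 25, 26, 31]

i=0 j=0: A[i]=5>B[j]=3 take 3, j++
i=0 j=1: A[i]=5>B[j]=4 take 4, j++
i=0 j=2: A[i]=5<=B[j]=6 take 5, i++
i=1 j=2: A[i]=10>B[j]=6 take 6, j++
i=1 j=3: A[i]=10>B[j]=9 take 9, j++
i=1 j=4: A[i]=10<=B[j]=22 take 10, i++
i=2 j=4: A[i]=12<=B[j]=22 take 12, i++
i=3 j=4: A[i]=13<=B[j]=22 take 13, i++
i=4 j=4: A[i]=19<=B[j]=22 take 19, i++
i=5 j=4: A[i]=22<=B[j]=22 take 22, i++
i=6 j=4: A[i]=23>B[j]=22 take 22, j++
i=6 j=5: A[i]=23<=B[j]=25 take 23, i++
i=7 j=5: A[i]=25<=B[j]=25 take 25, i++
i=8 j=5: A[i]=26>B[j]=25 take 25, j++
i=8 j=6: B done, take A[i]=26, i++
i=9 j=6: B done, take A[i]=31, i++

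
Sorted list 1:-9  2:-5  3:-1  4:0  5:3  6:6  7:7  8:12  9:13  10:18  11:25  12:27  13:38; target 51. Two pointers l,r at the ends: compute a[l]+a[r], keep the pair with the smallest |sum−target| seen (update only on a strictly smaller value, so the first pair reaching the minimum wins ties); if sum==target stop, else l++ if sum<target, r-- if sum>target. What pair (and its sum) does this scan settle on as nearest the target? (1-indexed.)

pair (13, 38) with sum 51 (|Δ|=0)

l=1 r=13: -9+38=29 d=22 *, l++
l=2 r=13: -5+38=33 d=18 *, l++
l=3 r=13: -1+38=37 d=14 *, l++
l=4 r=13: 0+38=38 d=13 *, l++
l=5 r=13: 3+38=41 d=10 *, l++
l=6 r=13: 6+38=44 d=7 *, l++
l=7 r=13: 7+38=45 d=6 *, l++
l=8 r=13: 12+38=50 d=1 *, l++
l=9 r=13: 13+38=51 d=0 *, stop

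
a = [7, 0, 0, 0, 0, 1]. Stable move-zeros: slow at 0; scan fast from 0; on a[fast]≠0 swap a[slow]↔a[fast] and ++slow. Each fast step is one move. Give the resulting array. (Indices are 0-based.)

(s=0,f=0) a[fast]=7≠0 swap→a[0]=7 → slow++,fast++
(s=1,f=1) a[fast]=0 → fast++
(s=1,f=2) a[fast]=0 → fast++
(s=1,f=3) a[fast]=0 → fast++
(s=1,f=4) a[fast]=0 → fast++
(s=1,f=5) a[fast]=1≠0 swap→a[1]=1 → slow++,fast++

[7, 1, 0, 0, 0, 0]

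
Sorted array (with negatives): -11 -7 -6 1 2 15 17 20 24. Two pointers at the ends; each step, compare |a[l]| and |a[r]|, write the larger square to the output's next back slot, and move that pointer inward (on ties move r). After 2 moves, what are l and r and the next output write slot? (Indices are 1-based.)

l=1, r=7, next write slot=7

l=1 r=9: |-11|<=|24| out[9]=576, r--
l=1 r=8: |-11|<=|20| out[8]=400, r--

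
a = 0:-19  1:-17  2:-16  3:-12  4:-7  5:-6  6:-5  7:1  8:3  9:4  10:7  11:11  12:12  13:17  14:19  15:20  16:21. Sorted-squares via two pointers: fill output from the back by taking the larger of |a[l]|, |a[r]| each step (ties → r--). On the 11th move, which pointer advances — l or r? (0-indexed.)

[0,16] |-19|<=|21| out[16]=441 → r--
[0,15] |-19|<=|20| out[15]=400 → r--
[0,14] |-19|<=|19| out[14]=361 → r--
[0,13] |-19|>|17| out[13]=361 → l++
[1,13] |-17|<=|17| out[12]=289 → r--
[1,12] |-17|>|12| out[11]=289 → l++
[2,12] |-16|>|12| out[10]=256 → l++
[3,12] |-12|<=|12| out[9]=144 → r--
[3,11] |-12|>|11| out[8]=144 → l++
[4,11] |-7|<=|11| out[7]=121 → r--
[4,10] |-7|<=|7| out[6]=49 → r--

r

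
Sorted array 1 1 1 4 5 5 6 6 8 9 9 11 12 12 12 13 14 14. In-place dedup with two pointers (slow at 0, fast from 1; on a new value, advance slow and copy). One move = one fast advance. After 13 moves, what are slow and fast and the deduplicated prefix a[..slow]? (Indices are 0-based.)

(s=0,f=1) a[fast]=1=a[slow] dup → fast++
(s=0,f=2) a[fast]=1=a[slow] dup → fast++
(s=0,f=3) a[fast]=4≠a[slow]=1 write a[1]=4 → slow++,fast++
(s=1,f=4) a[fast]=5≠a[slow]=4 write a[2]=5 → slow++,fast++
(s=2,f=5) a[fast]=5=a[slow] dup → fast++
(s=2,f=6) a[fast]=6≠a[slow]=5 write a[3]=6 → slow++,fast++
(s=3,f=7) a[fast]=6=a[slow] dup → fast++
(s=3,f=8) a[fast]=8≠a[slow]=6 write a[4]=8 → slow++,fast++
(s=4,f=9) a[fast]=9≠a[slow]=8 write a[5]=9 → slow++,fast++
(s=5,f=10) a[fast]=9=a[slow] dup → fast++
(s=5,f=11) a[fast]=11≠a[slow]=9 write a[6]=11 → slow++,fast++
(s=6,f=12) a[fast]=12≠a[slow]=11 write a[7]=12 → slow++,fast++
(s=7,f=13) a[fast]=12=a[slow] dup → fast++

slow=7, fast=14, prefix=[1, 4, 5, 6, 8, 9, 11, 12]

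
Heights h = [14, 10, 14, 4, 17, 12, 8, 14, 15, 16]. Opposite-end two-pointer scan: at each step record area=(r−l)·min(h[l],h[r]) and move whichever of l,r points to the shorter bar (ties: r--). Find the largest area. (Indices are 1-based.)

[1,10] min(14,16)*9=126 best=126 * → l++
[2,10] min(10,16)*8=80 best=126 → l++
[3,10] min(14,16)*7=98 best=126 → l++
[4,10] min(4,16)*6=24 best=126 → l++
[5,10] min(17,16)*5=80 best=126 → r--
[5,9] min(17,15)*4=60 best=126 → r--
[5,8] min(17,14)*3=42 best=126 → r--
[5,7] min(17,8)*2=16 best=126 → r--
[5,6] min(17,12)*1=12 best=126 → r--

max area = 126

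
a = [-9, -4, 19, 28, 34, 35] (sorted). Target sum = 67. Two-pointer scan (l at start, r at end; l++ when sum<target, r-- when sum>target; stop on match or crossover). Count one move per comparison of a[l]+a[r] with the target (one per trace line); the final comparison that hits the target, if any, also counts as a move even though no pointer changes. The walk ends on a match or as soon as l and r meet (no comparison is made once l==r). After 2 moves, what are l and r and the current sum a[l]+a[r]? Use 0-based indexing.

[0,5] -9+35=26 <67 → l++
[1,5] -4+35=31 <67 → l++

l=2, r=5, sum=54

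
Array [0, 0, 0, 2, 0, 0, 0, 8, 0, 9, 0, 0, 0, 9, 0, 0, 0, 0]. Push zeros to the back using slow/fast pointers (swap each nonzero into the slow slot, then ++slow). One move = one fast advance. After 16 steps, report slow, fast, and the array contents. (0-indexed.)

slow=0 fast=0: a[fast]=0, fast++
slow=0 fast=1: a[fast]=0, fast++
slow=0 fast=2: a[fast]=0, fast++
slow=0 fast=3: a[fast]=2≠0 swap→a[0]=2, slow++,fast++
slow=1 fast=4: a[fast]=0, fast++
slow=1 fast=5: a[fast]=0, fast++
slow=1 fast=6: a[fast]=0, fast++
slow=1 fast=7: a[fast]=8≠0 swap→a[1]=8, slow++,fast++
slow=2 fast=8: a[fast]=0, fast++
slow=2 fast=9: a[fast]=9≠0 swap→a[2]=9, slow++,fast++
slow=3 fast=10: a[fast]=0, fast++
slow=3 fast=11: a[fast]=0, fast++
slow=3 fast=12: a[fast]=0, fast++
slow=3 fast=13: a[fast]=9≠0 swap→a[3]=9, slow++,fast++
slow=4 fast=14: a[fast]=0, fast++
slow=4 fast=15: a[fast]=0, fast++

slow=4, fast=16, a=[2, 8, 9, 9, 0, 0, 0, 0, 0, 0, 0, 0, 0, 0, 0, 0, 0, 0]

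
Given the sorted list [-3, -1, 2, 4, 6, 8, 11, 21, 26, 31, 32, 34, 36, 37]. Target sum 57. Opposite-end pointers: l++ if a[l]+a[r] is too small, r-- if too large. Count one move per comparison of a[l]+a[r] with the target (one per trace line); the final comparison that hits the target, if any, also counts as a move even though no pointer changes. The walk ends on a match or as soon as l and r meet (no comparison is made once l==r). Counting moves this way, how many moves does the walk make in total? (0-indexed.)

[0,13] -3+37=34 <57 → l++
[1,13] -1+37=36 <57 → l++
[2,13] 2+37=39 <57 → l++
[3,13] 4+37=41 <57 → l++
[4,13] 6+37=43 <57 → l++
[5,13] 8+37=45 <57 → l++
[6,13] 11+37=48 <57 → l++
[7,13] 21+37=58 >57 → r--
[7,12] 21+36=57 → found

9 moves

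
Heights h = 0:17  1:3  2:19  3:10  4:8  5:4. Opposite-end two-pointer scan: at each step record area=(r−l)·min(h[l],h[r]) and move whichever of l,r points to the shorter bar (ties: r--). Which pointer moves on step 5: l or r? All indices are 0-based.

l=0 r=5: min(17,4)*5=20 best=20 *, r--
l=0 r=4: min(17,8)*4=32 best=32 *, r--
l=0 r=3: min(17,10)*3=30 best=32, r--
l=0 r=2: min(17,19)*2=34 best=34 *, l++
l=1 r=2: min(3,19)*1=3 best=34, l++

l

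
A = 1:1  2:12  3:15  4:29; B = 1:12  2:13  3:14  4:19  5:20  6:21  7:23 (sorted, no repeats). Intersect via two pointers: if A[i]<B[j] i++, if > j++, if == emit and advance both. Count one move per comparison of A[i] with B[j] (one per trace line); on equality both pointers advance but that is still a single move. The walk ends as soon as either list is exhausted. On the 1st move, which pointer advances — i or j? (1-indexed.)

i

[i=1,j=1] 1<12 → i++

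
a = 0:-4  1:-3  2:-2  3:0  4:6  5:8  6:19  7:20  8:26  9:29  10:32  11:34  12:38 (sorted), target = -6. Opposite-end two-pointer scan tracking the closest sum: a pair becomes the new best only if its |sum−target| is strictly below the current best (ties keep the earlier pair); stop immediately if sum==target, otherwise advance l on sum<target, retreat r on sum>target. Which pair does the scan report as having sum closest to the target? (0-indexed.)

[0,12] -4+38=34 d=40 * → r--
[0,11] -4+34=30 d=36 * → r--
[0,10] -4+32=28 d=34 * → r--
[0,9] -4+29=25 d=31 * → r--
[0,8] -4+26=22 d=28 * → r--
[0,7] -4+20=16 d=22 * → r--
[0,6] -4+19=15 d=21 * → r--
[0,5] -4+8=4 d=10 * → r--
[0,4] -4+6=2 d=8 * → r--
[0,3] -4+0=-4 d=2 * → r--
[0,2] -4+-2=-6 d=0 * → stop

pair (-4, -2) with sum -6 (|Δ|=0)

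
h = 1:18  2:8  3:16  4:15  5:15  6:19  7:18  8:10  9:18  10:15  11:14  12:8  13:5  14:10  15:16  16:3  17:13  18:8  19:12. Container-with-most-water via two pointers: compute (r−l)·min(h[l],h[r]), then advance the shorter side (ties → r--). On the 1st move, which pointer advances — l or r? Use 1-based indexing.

[1,19] min(18,12)*18=216 best=216 * → r--

r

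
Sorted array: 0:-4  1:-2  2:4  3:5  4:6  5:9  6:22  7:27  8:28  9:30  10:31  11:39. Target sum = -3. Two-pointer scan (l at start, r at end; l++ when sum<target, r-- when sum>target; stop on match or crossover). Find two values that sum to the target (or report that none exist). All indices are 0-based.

no pair

l=0 r=11: -4+39=35 >-3, r--
l=0 r=10: -4+31=27 >-3, r--
l=0 r=9: -4+30=26 >-3, r--
l=0 r=8: -4+28=24 >-3, r--
l=0 r=7: -4+27=23 >-3, r--
l=0 r=6: -4+22=18 >-3, r--
l=0 r=5: -4+9=5 >-3, r--
l=0 r=4: -4+6=2 >-3, r--
l=0 r=3: -4+5=1 >-3, r--
l=0 r=2: -4+4=0 >-3, r--
l=0 r=1: -4+-2=-6 <-3, l++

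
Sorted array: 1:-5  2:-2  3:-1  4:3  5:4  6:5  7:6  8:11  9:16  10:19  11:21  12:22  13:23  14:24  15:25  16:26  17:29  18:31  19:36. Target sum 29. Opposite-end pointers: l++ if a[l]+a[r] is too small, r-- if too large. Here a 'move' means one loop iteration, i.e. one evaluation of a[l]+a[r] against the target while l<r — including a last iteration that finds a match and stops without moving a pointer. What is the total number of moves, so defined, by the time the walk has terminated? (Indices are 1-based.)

l=1 r=19: -5+36=31 >29, r--
l=1 r=18: -5+31=26 <29, l++
l=2 r=18: -2+31=29, found

3 moves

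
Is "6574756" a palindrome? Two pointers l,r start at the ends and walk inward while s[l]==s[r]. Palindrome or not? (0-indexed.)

l=0 r=6: '6'=='6', l++,r--
l=1 r=5: '5'=='5', l++,r--
l=2 r=4: '7'=='7', l++,r--

palindrome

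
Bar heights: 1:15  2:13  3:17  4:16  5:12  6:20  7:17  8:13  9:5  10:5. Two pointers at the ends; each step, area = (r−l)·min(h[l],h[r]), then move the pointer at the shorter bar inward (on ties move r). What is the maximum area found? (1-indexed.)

max area = 91

[1,10] min(15,5)*9=45 best=45 * → r--
[1,9] min(15,5)*8=40 best=45 → r--
[1,8] min(15,13)*7=91 best=91 * → r--
[1,7] min(15,17)*6=90 best=91 → l++
[2,7] min(13,17)*5=65 best=91 → l++
[3,7] min(17,17)*4=68 best=91 → r--
[3,6] min(17,20)*3=51 best=91 → l++
[4,6] min(16,20)*2=32 best=91 → l++
[5,6] min(12,20)*1=12 best=91 → l++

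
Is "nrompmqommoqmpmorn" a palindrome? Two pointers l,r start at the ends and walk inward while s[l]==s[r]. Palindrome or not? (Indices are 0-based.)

[0,17] 'n'=='n' → l++,r--
[1,16] 'r'=='r' → l++,r--
[2,15] 'o'=='o' → l++,r--
[3,14] 'm'=='m' → l++,r--
[4,13] 'p'=='p' → l++,r--
[5,12] 'm'=='m' → l++,r--
[6,11] 'q'=='q' → l++,r--
[7,10] 'o'=='o' → l++,r--
[8,9] 'm'=='m' → l++,r--

palindrome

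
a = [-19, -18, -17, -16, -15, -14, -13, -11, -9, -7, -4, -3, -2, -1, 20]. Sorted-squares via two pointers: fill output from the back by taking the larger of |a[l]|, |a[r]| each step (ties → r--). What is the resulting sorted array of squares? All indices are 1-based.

[1,15] |-19|<=|20| out[15]=400 → r--
[1,14] |-19|>|-1| out[14]=361 → l++
[2,14] |-18|>|-1| out[13]=324 → l++
[3,14] |-17|>|-1| out[12]=289 → l++
[4,14] |-16|>|-1| out[11]=256 → l++
[5,14] |-15|>|-1| out[10]=225 → l++
[6,14] |-14|>|-1| out[9]=196 → l++
[7,14] |-13|>|-1| out[8]=169 → l++
[8,14] |-11|>|-1| out[7]=121 → l++
[9,14] |-9|>|-1| out[6]=81 → l++
[10,14] |-7|>|-1| out[5]=49 → l++
[11,14] |-4|>|-1| out[4]=16 → l++
[12,14] |-3|>|-1| out[3]=9 → l++
[13,14] |-2|>|-1| out[2]=4 → l++
[14,14] |-1|<=|-1| out[1]=1 → r--

[1, 4, 9, 16, 49, 81, 121, 169, 196, 225, 256, 289, 324, 361, 400]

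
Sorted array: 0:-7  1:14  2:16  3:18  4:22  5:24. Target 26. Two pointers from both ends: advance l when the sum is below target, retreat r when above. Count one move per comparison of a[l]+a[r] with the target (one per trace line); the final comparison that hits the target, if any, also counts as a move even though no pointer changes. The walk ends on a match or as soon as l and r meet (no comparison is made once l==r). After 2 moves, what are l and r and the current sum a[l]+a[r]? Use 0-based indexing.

[0,5] -7+24=17 <26 → l++
[1,5] 14+24=38 >26 → r--

l=1, r=4, sum=36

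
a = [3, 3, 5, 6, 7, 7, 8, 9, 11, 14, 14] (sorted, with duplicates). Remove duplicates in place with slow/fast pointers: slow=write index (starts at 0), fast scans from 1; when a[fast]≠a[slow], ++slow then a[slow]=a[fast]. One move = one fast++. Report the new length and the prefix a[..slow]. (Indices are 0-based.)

slow=0 fast=1: a[fast]=3=a[slow] dup, fast++
slow=0 fast=2: a[fast]=5≠a[slow]=3 write a[1]=5, slow++,fast++
slow=1 fast=3: a[fast]=6≠a[slow]=5 write a[2]=6, slow++,fast++
slow=2 fast=4: a[fast]=7≠a[slow]=6 write a[3]=7, slow++,fast++
slow=3 fast=5: a[fast]=7=a[slow] dup, fast++
slow=3 fast=6: a[fast]=8≠a[slow]=7 write a[4]=8, slow++,fast++
slow=4 fast=7: a[fast]=9≠a[slow]=8 write a[5]=9, slow++,fast++
slow=5 fast=8: a[fast]=11≠a[slow]=9 write a[6]=11, slow++,fast++
slow=6 fast=9: a[fast]=14≠a[slow]=11 write a[7]=14, slow++,fast++
slow=7 fast=10: a[fast]=14=a[slow] dup, fast++

length 8; prefix = [3, 5, 6, 7, 8, 9, 11, 14]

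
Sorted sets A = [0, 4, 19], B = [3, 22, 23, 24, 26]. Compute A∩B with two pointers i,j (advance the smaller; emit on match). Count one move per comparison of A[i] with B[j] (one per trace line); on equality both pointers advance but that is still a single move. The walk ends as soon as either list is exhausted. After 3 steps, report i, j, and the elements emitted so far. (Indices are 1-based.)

i=3, j=2, emitted=[]

i=1 j=1: 0<3, i++
i=2 j=1: 4>3, j++
i=2 j=2: 4<22, i++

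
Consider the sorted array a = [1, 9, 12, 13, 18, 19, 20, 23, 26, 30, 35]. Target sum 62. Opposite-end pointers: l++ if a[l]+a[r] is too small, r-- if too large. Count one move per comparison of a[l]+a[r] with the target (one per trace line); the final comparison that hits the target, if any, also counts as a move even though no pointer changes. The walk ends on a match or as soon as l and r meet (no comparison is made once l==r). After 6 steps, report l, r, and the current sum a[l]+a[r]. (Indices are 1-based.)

l=1 r=11: 1+35=36 <62, l++
l=2 r=11: 9+35=44 <62, l++
l=3 r=11: 12+35=47 <62, l++
l=4 r=11: 13+35=48 <62, l++
l=5 r=11: 18+35=53 <62, l++
l=6 r=11: 19+35=54 <62, l++

l=7, r=11, sum=55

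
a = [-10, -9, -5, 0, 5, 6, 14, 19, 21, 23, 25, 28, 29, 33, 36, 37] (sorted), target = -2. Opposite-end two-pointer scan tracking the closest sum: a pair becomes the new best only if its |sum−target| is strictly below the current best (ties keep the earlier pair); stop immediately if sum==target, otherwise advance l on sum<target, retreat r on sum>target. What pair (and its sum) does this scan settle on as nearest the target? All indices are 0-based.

pair (-9, 6) with sum -3 (|Δ|=1)

l=0 r=15: -10+37=27 d=29 *, r--
l=0 r=14: -10+36=26 d=28 *, r--
l=0 r=13: -10+33=23 d=25 *, r--
l=0 r=12: -10+29=19 d=21 *, r--
l=0 r=11: -10+28=18 d=20 *, r--
l=0 r=10: -10+25=15 d=17 *, r--
l=0 r=9: -10+23=13 d=15 *, r--
l=0 r=8: -10+21=11 d=13 *, r--
l=0 r=7: -10+19=9 d=11 *, r--
l=0 r=6: -10+14=4 d=6 *, r--
l=0 r=5: -10+6=-4 d=2 *, l++
l=1 r=5: -9+6=-3 d=1 *, l++
l=2 r=5: -5+6=1 d=3, r--
l=2 r=4: -5+5=0 d=2, r--
l=2 r=3: -5+0=-5 d=3, l++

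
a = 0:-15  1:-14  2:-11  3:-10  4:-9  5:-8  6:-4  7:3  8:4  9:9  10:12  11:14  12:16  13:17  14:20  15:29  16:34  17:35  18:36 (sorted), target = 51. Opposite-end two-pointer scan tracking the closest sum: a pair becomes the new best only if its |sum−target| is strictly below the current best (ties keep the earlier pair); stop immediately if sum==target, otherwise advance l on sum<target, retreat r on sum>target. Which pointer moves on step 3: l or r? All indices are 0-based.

l

l=0 r=18: -15+36=21 d=30 *, l++
l=1 r=18: -14+36=22 d=29 *, l++
l=2 r=18: -11+36=25 d=26 *, l++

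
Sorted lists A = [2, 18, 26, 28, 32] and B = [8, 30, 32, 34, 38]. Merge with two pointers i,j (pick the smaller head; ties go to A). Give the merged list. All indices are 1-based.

i=1 j=1: A[i]=2<=B[j]=8 take 2, i++
i=2 j=1: A[i]=18>B[j]=8 take 8, j++
i=2 j=2: A[i]=18<=B[j]=30 take 18, i++
i=3 j=2: A[i]=26<=B[j]=30 take 26, i++
i=4 j=2: A[i]=28<=B[j]=30 take 28, i++
i=5 j=2: A[i]=32>B[j]=30 take 30, j++
i=5 j=3: A[i]=32<=B[j]=32 take 32, i++
i=6 j=3: A done, take B[j]=32, j++
i=6 j=4: A done, take B[j]=34, j++
i=6 j=5: A done, take B[j]=38, j++

[2, 8, 18, 26, 28, 30, 32, 32, 34, 38]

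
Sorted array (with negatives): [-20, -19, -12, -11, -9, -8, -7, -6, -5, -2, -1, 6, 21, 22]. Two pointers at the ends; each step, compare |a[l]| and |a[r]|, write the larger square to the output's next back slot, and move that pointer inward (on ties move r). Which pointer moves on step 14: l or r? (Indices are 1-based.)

r

[1,14] |-20|<=|22| out[14]=484 → r--
[1,13] |-20|<=|21| out[13]=441 → r--
[1,12] |-20|>|6| out[12]=400 → l++
[2,12] |-19|>|6| out[11]=361 → l++
[3,12] |-12|>|6| out[10]=144 → l++
[4,12] |-11|>|6| out[9]=121 → l++
[5,12] |-9|>|6| out[8]=81 → l++
[6,12] |-8|>|6| out[7]=64 → l++
[7,12] |-7|>|6| out[6]=49 → l++
[8,12] |-6|<=|6| out[5]=36 → r--
[8,11] |-6|>|-1| out[4]=36 → l++
[9,11] |-5|>|-1| out[3]=25 → l++
[10,11] |-2|>|-1| out[2]=4 → l++
[11,11] |-1|<=|-1| out[1]=1 → r--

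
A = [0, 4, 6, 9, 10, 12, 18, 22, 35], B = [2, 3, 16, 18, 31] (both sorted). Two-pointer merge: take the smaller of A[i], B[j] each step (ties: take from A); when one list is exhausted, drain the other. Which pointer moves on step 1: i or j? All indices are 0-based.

i

[i=0,j=0] A[i]=0<=B[j]=2 take 0 → i++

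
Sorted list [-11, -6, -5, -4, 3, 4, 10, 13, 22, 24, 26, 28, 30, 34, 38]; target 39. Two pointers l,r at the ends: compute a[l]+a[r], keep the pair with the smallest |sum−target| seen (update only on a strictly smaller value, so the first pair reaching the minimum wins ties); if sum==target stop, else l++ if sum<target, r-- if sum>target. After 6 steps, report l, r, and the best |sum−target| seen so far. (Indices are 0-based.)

l=0 r=14: -11+38=27 d=12 *, l++
l=1 r=14: -6+38=32 d=7 *, l++
l=2 r=14: -5+38=33 d=6 *, l++
l=3 r=14: -4+38=34 d=5 *, l++
l=4 r=14: 3+38=41 d=2 *, r--
l=4 r=13: 3+34=37 d=2, l++

l=5, r=13, best |Δ|=2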